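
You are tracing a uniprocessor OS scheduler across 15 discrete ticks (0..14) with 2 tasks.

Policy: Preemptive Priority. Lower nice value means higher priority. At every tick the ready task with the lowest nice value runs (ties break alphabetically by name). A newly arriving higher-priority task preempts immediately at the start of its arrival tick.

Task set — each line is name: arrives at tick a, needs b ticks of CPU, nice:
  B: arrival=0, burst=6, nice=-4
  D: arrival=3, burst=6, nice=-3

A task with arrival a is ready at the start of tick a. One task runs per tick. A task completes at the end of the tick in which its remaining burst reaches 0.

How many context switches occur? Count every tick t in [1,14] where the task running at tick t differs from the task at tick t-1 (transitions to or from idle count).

context switches = 2

t=0: ready={B} → run B
t=1: ready={B} → run B
t=2: ready={B} → run B
t=3: ready={B,D} → run B
t=4: ready={B,D} → run B
t=5: ready={B,D} → run B
t=6: ready={D} → run D
t=7: ready={D} → run D
t=8: ready={D} → run D
t=9: ready={D} → run D
t=10: ready={D} → run D
t=11: ready={D} → run D
t=12: (idle)
t=13: (idle)
t=14: (idle)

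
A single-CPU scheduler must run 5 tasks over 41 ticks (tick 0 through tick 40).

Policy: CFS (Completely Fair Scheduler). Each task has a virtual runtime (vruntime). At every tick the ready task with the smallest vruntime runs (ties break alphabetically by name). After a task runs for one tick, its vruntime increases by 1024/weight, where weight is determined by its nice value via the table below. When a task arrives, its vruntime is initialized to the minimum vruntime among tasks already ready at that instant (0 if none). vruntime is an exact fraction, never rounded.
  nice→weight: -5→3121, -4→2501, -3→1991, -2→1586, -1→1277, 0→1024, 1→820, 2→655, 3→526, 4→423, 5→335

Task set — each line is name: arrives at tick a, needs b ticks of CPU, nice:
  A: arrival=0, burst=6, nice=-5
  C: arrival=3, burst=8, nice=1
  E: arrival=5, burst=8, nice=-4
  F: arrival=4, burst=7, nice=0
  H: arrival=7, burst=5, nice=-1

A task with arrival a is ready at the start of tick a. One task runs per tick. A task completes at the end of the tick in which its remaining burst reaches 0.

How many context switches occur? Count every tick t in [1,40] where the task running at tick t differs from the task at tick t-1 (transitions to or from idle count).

t=0: vr[A=0] → run A
t=1: vr[A=1024/3121] → run A
t=2: vr[A=2048/3121] → run A
t=3: vr[A=3072/3121 C=3072/3121] → run A
t=4: vr[A=4096/3121 C=3072/3121 F=3072/3121] → run C
t=5: vr[A=4096/3121 C=1428736/639805 E=3072/3121 F=3072/3121] → run E
t=6: vr[A=4096/3121 C=1428736/639805 E=10878976/7805621 F=3072/3121] → run F
t=7: vr[A=4096/3121 C=1428736/639805 E=10878976/7805621 F=6193/3121 H=4096/3121] → run A
t=8: vr[A=5120/3121 C=1428736/639805 E=10878976/7805621 F=6193/3121 H=4096/3121] → run H
t=9: vr[A=5120/3121 C=1428736/639805 E=10878976/7805621 F=6193/3121 H=8426496/3985517] → run E
t=10: vr[A=5120/3121 C=1428736/639805 E=14074880/7805621 F=6193/3121 H=8426496/3985517] → run A
t=11: vr[C=1428736/639805 E=14074880/7805621 F=6193/3121 H=8426496/3985517] → run E
t=12: vr[C=1428736/639805 E=17270784/7805621 F=6193/3121 H=8426496/3985517] → run F
t=13: vr[C=1428736/639805 E=17270784/7805621 F=9314/3121 H=8426496/3985517] → run H
t=14: vr[C=1428736/639805 E=17270784/7805621 F=9314/3121 H=11622400/3985517] → run E
t=15: vr[C=1428736/639805 E=20466688/7805621 F=9314/3121 H=11622400/3985517] → run C
t=16: vr[C=2227712/639805 E=20466688/7805621 F=9314/3121 H=11622400/3985517] → run E
t=17: vr[C=2227712/639805 E=23662592/7805621 F=9314/3121 H=11622400/3985517] → run H
t=18: vr[C=2227712/639805 E=23662592/7805621 F=9314/3121 H=14818304/3985517] → run F
t=19: vr[C=2227712/639805 E=23662592/7805621 F=12435/3121 H=14818304/3985517] → run E
t=20: vr[C=2227712/639805 E=26858496/7805621 F=12435/3121 H=14818304/3985517] → run E
t=21: vr[C=2227712/639805 E=30054400/7805621 F=12435/3121 H=14818304/3985517] → run C
t=22: vr[C=3026688/639805 E=30054400/7805621 F=12435/3121 H=14818304/3985517] → run H
t=23: vr[C=3026688/639805 E=30054400/7805621 F=12435/3121 H=18014208/3985517] → run E
t=24: vr[C=3026688/639805 F=12435/3121 H=18014208/3985517] → run F
t=25: vr[C=3026688/639805 F=15556/3121 H=18014208/3985517] → run H
t=26: vr[C=3026688/639805 F=15556/3121] → run C
t=27: vr[C=3825664/639805 F=15556/3121] → run F
t=28: vr[C=3825664/639805 F=18677/3121] → run C
t=29: vr[C=924928/127961 F=18677/3121] → run F
t=30: vr[C=924928/127961 F=21798/3121] → run F
t=31: vr[C=924928/127961] → run C
t=32: vr[C=5423616/639805] → run C
t=33: vr[C=6222592/639805] → run C
t=34: (idle)
t=35: (idle)
t=36: (idle)
t=37: (idle)
t=38: (idle)
t=39: (idle)
t=40: (idle)

context switches = 27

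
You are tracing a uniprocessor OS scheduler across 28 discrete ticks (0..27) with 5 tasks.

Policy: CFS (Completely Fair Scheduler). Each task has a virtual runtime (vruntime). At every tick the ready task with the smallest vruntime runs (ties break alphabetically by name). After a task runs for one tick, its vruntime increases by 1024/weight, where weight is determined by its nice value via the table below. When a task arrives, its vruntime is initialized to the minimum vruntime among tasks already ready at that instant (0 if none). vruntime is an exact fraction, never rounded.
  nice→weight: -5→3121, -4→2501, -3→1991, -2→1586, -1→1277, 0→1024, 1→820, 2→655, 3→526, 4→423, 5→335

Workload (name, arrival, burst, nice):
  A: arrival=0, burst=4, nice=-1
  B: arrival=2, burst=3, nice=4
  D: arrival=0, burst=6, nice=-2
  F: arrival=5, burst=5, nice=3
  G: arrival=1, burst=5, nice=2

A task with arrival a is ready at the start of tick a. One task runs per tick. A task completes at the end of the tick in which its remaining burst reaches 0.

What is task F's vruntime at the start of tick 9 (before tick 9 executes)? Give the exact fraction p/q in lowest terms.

t=0: vr[A=0 D=0] → run A
t=1: vr[A=1024/1277 D=0 G=0] → run D
t=2: vr[A=1024/1277 B=0 D=512/793 G=0] → run B
t=3: vr[A=1024/1277 B=1024/423 D=512/793 G=0] → run G
t=4: vr[A=1024/1277 B=1024/423 D=512/793 G=1024/655] → run D
t=5: vr[A=1024/1277 B=1024/423 D=1024/793 F=1024/1277 G=1024/655] → run A
t=6: vr[A=2048/1277 B=1024/423 D=1024/793 F=1024/1277 G=1024/655] → run F
t=7: vr[A=2048/1277 B=1024/423 D=1024/793 F=923136/335851 G=1024/655] → run D
t=8: vr[A=2048/1277 B=1024/423 D=1536/793 F=923136/335851 G=1024/655] → run G
t=9: vr[A=2048/1277 B=1024/423 D=1536/793 F=923136/335851 G=2048/655] → run A
t=10: vr[A=3072/1277 B=1024/423 D=1536/793 F=923136/335851 G=2048/655] → run D
t=11: vr[A=3072/1277 B=1024/423 D=2048/793 F=923136/335851 G=2048/655] → run A
t=12: vr[B=1024/423 D=2048/793 F=923136/335851 G=2048/655] → run B
t=13: vr[B=2048/423 D=2048/793 F=923136/335851 G=2048/655] → run D
t=14: vr[B=2048/423 D=2560/793 F=923136/335851 G=2048/655] → run F
t=15: vr[B=2048/423 D=2560/793 F=1576960/335851 G=2048/655] → run G
t=16: vr[B=2048/423 D=2560/793 F=1576960/335851 G=3072/655] → run D
t=17: vr[B=2048/423 F=1576960/335851 G=3072/655] → run G
t=18: vr[B=2048/423 F=1576960/335851 G=4096/655] → run F
t=19: vr[B=2048/423 F=2230784/335851 G=4096/655] → run B
t=20: vr[F=2230784/335851 G=4096/655] → run G
t=21: vr[F=2230784/335851] → run F
t=22: vr[F=2884608/335851] → run F
t=23: (idle)
t=24: (idle)
t=25: (idle)
t=26: (idle)
t=27: (idle)

vruntime(F, start of tick 9) = 923136/335851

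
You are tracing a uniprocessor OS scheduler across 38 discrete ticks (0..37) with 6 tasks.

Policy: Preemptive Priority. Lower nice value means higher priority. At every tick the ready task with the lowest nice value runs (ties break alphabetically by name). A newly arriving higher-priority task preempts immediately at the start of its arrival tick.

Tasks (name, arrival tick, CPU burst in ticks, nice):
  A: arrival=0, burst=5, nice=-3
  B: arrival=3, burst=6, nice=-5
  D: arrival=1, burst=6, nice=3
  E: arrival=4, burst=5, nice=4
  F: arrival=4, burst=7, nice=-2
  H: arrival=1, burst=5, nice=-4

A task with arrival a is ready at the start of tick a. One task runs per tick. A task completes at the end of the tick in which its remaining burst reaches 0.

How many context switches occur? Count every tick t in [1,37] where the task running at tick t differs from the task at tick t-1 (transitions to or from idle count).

t=0: ready={A} → run A
t=1: ready={A,D,H} → run H
t=2: ready={A,D,H} → run H
t=3: ready={A,B,D,H} → run B
t=4: ready={A,B,D,E,F,H} → run B
t=5: ready={A,B,D,E,F,H} → run B
t=6: ready={A,B,D,E,F,H} → run B
t=7: ready={A,B,D,E,F,H} → run B
t=8: ready={A,B,D,E,F,H} → run B
t=9: ready={A,D,E,F,H} → run H
t=10: ready={A,D,E,F,H} → run H
t=11: ready={A,D,E,F,H} → run H
t=12: ready={A,D,E,F} → run A
t=13: ready={A,D,E,F} → run A
t=14: ready={A,D,E,F} → run A
t=15: ready={A,D,E,F} → run A
t=16: ready={D,E,F} → run F
t=17: ready={D,E,F} → run F
t=18: ready={D,E,F} → run F
t=19: ready={D,E,F} → run F
t=20: ready={D,E,F} → run F
t=21: ready={D,E,F} → run F
t=22: ready={D,E,F} → run F
t=23: ready={D,E} → run D
t=24: ready={D,E} → run D
t=25: ready={D,E} → run D
t=26: ready={D,E} → run D
t=27: ready={D,E} → run D
t=28: ready={D,E} → run D
t=29: ready={E} → run E
t=30: ready={E} → run E
t=31: ready={E} → run E
t=32: ready={E} → run E
t=33: ready={E} → run E
t=34: (idle)
t=35: (idle)
t=36: (idle)
t=37: (idle)

context switches = 8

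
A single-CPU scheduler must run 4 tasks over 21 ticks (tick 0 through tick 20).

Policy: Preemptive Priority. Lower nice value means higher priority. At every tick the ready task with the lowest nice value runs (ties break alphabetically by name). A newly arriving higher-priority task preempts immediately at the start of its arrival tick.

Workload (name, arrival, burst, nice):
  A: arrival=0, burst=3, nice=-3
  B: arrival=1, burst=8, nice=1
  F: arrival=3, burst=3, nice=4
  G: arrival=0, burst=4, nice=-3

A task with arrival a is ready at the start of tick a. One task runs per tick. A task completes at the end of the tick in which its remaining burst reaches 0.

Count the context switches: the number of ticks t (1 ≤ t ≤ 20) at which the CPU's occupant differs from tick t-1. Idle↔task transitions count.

t=0: ready={A,G} → run A
t=1: ready={A,B,G} → run A
t=2: ready={A,B,G} → run A
t=3: ready={B,F,G} → run G
t=4: ready={B,F,G} → run G
t=5: ready={B,F,G} → run G
t=6: ready={B,F,G} → run G
t=7: ready={B,F} → run B
t=8: ready={B,F} → run B
t=9: ready={B,F} → run B
t=10: ready={B,F} → run B
t=11: ready={B,F} → run B
t=12: ready={B,F} → run B
t=13: ready={B,F} → run B
t=14: ready={B,F} → run B
t=15: ready={F} → run F
t=16: ready={F} → run F
t=17: ready={F} → run F
t=18: (idle)
t=19: (idle)
t=20: (idle)

context switches = 4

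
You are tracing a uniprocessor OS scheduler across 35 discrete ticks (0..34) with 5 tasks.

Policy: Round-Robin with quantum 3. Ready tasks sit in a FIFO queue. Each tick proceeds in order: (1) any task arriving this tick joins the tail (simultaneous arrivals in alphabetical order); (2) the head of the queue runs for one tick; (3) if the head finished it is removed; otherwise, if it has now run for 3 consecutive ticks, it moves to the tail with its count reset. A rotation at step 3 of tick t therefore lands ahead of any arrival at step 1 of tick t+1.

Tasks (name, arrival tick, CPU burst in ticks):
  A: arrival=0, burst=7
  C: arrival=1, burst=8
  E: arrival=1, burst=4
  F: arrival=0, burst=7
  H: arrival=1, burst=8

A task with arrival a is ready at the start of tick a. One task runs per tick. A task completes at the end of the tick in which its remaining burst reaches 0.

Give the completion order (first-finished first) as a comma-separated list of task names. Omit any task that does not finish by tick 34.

completion order = E, A, F, C, H

t=0: queue=[A,F] q_used=0 → run A
t=1: queue=[A,F,C,E,H] q_used=1 → run A
t=2: queue=[A,F,C,E,H] q_used=2 → run A
t=3: queue=[F,C,E,H,A] q_used=0 → run F
t=4: queue=[F,C,E,H,A] q_used=1 → run F
t=5: queue=[F,C,E,H,A] q_used=2 → run F
t=6: queue=[C,E,H,A,F] q_used=0 → run C
t=7: queue=[C,E,H,A,F] q_used=1 → run C
t=8: queue=[C,E,H,A,F] q_used=2 → run C
t=9: queue=[E,H,A,F,C] q_used=0 → run E
t=10: queue=[E,H,A,F,C] q_used=1 → run E
t=11: queue=[E,H,A,F,C] q_used=2 → run E
t=12: queue=[H,A,F,C,E] q_used=0 → run H
t=13: queue=[H,A,F,C,E] q_used=1 → run H
t=14: queue=[H,A,F,C,E] q_used=2 → run H
t=15: queue=[A,F,C,E,H] q_used=0 → run A
t=16: queue=[A,F,C,E,H] q_used=1 → run A
t=17: queue=[A,F,C,E,H] q_used=2 → run A
t=18: queue=[F,C,E,H,A] q_used=0 → run F
t=19: queue=[F,C,E,H,A] q_used=1 → run F
t=20: queue=[F,C,E,H,A] q_used=2 → run F
t=21: queue=[C,E,H,A,F] q_used=0 → run C
t=22: queue=[C,E,H,A,F] q_used=1 → run C
t=23: queue=[C,E,H,A,F] q_used=2 → run C
t=24: queue=[E,H,A,F,C] q_used=0 → run E
t=25: queue=[H,A,F,C] q_used=0 → run H
t=26: queue=[H,A,F,C] q_used=1 → run H
t=27: queue=[H,A,F,C] q_used=2 → run H
t=28: queue=[A,F,C,H] q_used=0 → run A
t=29: queue=[F,C,H] q_used=0 → run F
t=30: queue=[C,H] q_used=0 → run C
t=31: queue=[C,H] q_used=1 → run C
t=32: queue=[H] q_used=0 → run H
t=33: queue=[H] q_used=1 → run H
t=34: (idle)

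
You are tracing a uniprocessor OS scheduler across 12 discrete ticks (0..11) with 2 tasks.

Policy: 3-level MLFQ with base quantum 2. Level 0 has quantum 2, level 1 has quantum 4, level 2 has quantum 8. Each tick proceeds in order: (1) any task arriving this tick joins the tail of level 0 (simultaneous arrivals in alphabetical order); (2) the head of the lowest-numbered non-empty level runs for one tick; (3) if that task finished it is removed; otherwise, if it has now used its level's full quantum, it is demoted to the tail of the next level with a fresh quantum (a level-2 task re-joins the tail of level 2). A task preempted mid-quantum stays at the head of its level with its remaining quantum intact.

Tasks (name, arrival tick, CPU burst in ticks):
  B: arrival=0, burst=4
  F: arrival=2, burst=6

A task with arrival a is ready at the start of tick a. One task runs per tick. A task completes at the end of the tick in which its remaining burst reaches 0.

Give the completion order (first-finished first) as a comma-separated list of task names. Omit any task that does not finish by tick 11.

completion order = B, F

t=0: L0/L1/L2 = B/-/- → run B
t=1: L0/L1/L2 = B/-/- → run B
t=2: L0/L1/L2 = F/B/- → run F
t=3: L0/L1/L2 = F/B/- → run F
t=4: L0/L1/L2 = -/BF/- → run B
t=5: L0/L1/L2 = -/BF/- → run B
t=6: L0/L1/L2 = -/F/- → run F
t=7: L0/L1/L2 = -/F/- → run F
t=8: L0/L1/L2 = -/F/- → run F
t=9: L0/L1/L2 = -/F/- → run F
t=10: (idle)
t=11: (idle)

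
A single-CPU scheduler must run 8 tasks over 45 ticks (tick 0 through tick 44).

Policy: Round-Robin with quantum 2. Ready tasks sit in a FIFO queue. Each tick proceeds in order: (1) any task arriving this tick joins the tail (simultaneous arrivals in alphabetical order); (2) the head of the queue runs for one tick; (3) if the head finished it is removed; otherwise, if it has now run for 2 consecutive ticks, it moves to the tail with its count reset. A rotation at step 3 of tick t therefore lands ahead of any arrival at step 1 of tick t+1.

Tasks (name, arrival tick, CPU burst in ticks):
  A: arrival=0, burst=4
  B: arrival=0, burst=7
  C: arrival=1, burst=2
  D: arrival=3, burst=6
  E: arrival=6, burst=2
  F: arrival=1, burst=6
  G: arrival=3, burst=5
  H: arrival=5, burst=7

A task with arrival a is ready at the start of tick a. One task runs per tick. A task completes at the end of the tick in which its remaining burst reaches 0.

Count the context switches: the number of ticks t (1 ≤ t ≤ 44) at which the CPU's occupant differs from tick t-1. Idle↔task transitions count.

t=0: queue=[A,B] q_used=0 → run A
t=1: queue=[A,B,C,F] q_used=1 → run A
t=2: queue=[B,C,F,A] q_used=0 → run B
t=3: queue=[B,C,F,A,D,G] q_used=1 → run B
t=4: queue=[C,F,A,D,G,B] q_used=0 → run C
t=5: queue=[C,F,A,D,G,B,H] q_used=1 → run C
t=6: queue=[F,A,D,G,B,H,E] q_used=0 → run F
t=7: queue=[F,A,D,G,B,H,E] q_used=1 → run F
t=8: queue=[A,D,G,B,H,E,F] q_used=0 → run A
t=9: queue=[A,D,G,B,H,E,F] q_used=1 → run A
t=10: queue=[D,G,B,H,E,F] q_used=0 → run D
t=11: queue=[D,G,B,H,E,F] q_used=1 → run D
t=12: queue=[G,B,H,E,F,D] q_used=0 → run G
t=13: queue=[G,B,H,E,F,D] q_used=1 → run G
t=14: queue=[B,H,E,F,D,G] q_used=0 → run B
t=15: queue=[B,H,E,F,D,G] q_used=1 → run B
t=16: queue=[H,E,F,D,G,B] q_used=0 → run H
t=17: queue=[H,E,F,D,G,B] q_used=1 → run H
t=18: queue=[E,F,D,G,B,H] q_used=0 → run E
t=19: queue=[E,F,D,G,B,H] q_used=1 → run E
t=20: queue=[F,D,G,B,H] q_used=0 → run F
t=21: queue=[F,D,G,B,H] q_used=1 → run F
t=22: queue=[D,G,B,H,F] q_used=0 → run D
t=23: queue=[D,G,B,H,F] q_used=1 → run D
t=24: queue=[G,B,H,F,D] q_used=0 → run G
t=25: queue=[G,B,H,F,D] q_used=1 → run G
t=26: queue=[B,H,F,D,G] q_used=0 → run B
t=27: queue=[B,H,F,D,G] q_used=1 → run B
t=28: queue=[H,F,D,G,B] q_used=0 → run H
t=29: queue=[H,F,D,G,B] q_used=1 → run H
t=30: queue=[F,D,G,B,H] q_used=0 → run F
t=31: queue=[F,D,G,B,H] q_used=1 → run F
t=32: queue=[D,G,B,H] q_used=0 → run D
t=33: queue=[D,G,B,H] q_used=1 → run D
t=34: queue=[G,B,H] q_used=0 → run G
t=35: queue=[B,H] q_used=0 → run B
t=36: queue=[H] q_used=0 → run H
t=37: queue=[H] q_used=1 → run H
t=38: queue=[H] q_used=0 → run H
t=39: (idle)
t=40: (idle)
t=41: (idle)
t=42: (idle)
t=43: (idle)
t=44: (idle)

context switches = 20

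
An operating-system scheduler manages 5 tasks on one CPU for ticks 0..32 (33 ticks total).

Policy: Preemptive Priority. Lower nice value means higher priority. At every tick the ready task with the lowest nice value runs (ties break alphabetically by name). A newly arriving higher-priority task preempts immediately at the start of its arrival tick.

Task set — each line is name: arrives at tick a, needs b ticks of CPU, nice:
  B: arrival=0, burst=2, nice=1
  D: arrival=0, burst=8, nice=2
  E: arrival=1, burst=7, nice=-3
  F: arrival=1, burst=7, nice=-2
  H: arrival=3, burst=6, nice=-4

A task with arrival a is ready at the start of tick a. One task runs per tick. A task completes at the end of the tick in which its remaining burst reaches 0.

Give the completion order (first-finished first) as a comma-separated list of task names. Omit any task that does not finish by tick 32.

completion order = H, E, F, B, D

t=0: ready={B,D} → run B
t=1: ready={B,D,E,F} → run E
t=2: ready={B,D,E,F} → run E
t=3: ready={B,D,E,F,H} → run H
t=4: ready={B,D,E,F,H} → run H
t=5: ready={B,D,E,F,H} → run H
t=6: ready={B,D,E,F,H} → run H
t=7: ready={B,D,E,F,H} → run H
t=8: ready={B,D,E,F,H} → run H
t=9: ready={B,D,E,F} → run E
t=10: ready={B,D,E,F} → run E
t=11: ready={B,D,E,F} → run E
t=12: ready={B,D,E,F} → run E
t=13: ready={B,D,E,F} → run E
t=14: ready={B,D,F} → run F
t=15: ready={B,D,F} → run F
t=16: ready={B,D,F} → run F
t=17: ready={B,D,F} → run F
t=18: ready={B,D,F} → run F
t=19: ready={B,D,F} → run F
t=20: ready={B,D,F} → run F
t=21: ready={B,D} → run B
t=22: ready={D} → run D
t=23: ready={D} → run D
t=24: ready={D} → run D
t=25: ready={D} → run D
t=26: ready={D} → run D
t=27: ready={D} → run D
t=28: ready={D} → run D
t=29: ready={D} → run D
t=30: (idle)
t=31: (idle)
t=32: (idle)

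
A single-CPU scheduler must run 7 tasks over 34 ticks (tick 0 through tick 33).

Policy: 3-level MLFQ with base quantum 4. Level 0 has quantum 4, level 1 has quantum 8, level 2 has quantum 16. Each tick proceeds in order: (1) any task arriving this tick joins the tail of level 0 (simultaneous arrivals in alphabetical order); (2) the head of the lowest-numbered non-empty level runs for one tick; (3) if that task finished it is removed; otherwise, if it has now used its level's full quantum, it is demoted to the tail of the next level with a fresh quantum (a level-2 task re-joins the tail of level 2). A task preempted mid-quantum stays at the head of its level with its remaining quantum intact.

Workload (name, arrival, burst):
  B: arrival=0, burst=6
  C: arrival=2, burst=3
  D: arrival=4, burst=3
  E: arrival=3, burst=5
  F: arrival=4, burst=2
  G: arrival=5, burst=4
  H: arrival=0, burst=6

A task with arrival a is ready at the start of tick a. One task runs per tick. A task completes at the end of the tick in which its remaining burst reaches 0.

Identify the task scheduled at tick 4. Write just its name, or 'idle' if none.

running at tick 4 = H

t=0: L0/L1/L2 = BH/-/- → run B
t=1: L0/L1/L2 = BH/-/- → run B
t=2: L0/L1/L2 = BHC/-/- → run B
t=3: L0/L1/L2 = BHCE/-/- → run B
t=4: L0/L1/L2 = HCEDF/B/- → run H
t=5: L0/L1/L2 = HCEDFG/B/- → run H
t=6: L0/L1/L2 = HCEDFG/B/- → run H
t=7: L0/L1/L2 = HCEDFG/B/- → run H
t=8: L0/L1/L2 = CEDFG/BH/- → run C
t=9: L0/L1/L2 = CEDFG/BH/- → run C
t=10: L0/L1/L2 = CEDFG/BH/- → run C
t=11: L0/L1/L2 = EDFG/BH/- → run E
t=12: L0/L1/L2 = EDFG/BH/- → run E
t=13: L0/L1/L2 = EDFG/BH/- → run E
t=14: L0/L1/L2 = EDFG/BH/- → run E
t=15: L0/L1/L2 = DFG/BHE/- → run D
t=16: L0/L1/L2 = DFG/BHE/- → run D
t=17: L0/L1/L2 = DFG/BHE/- → run D
t=18: L0/L1/L2 = FG/BHE/- → run F
t=19: L0/L1/L2 = FG/BHE/- → run F
t=20: L0/L1/L2 = G/BHE/- → run G
t=21: L0/L1/L2 = G/BHE/- → run G
t=22: L0/L1/L2 = G/BHE/- → run G
t=23: L0/L1/L2 = G/BHE/- → run G
t=24: L0/L1/L2 = -/BHE/- → run B
t=25: L0/L1/L2 = -/BHE/- → run B
t=26: L0/L1/L2 = -/HE/- → run H
t=27: L0/L1/L2 = -/HE/- → run H
t=28: L0/L1/L2 = -/E/- → run E
t=29: (idle)
t=30: (idle)
t=31: (idle)
t=32: (idle)
t=33: (idle)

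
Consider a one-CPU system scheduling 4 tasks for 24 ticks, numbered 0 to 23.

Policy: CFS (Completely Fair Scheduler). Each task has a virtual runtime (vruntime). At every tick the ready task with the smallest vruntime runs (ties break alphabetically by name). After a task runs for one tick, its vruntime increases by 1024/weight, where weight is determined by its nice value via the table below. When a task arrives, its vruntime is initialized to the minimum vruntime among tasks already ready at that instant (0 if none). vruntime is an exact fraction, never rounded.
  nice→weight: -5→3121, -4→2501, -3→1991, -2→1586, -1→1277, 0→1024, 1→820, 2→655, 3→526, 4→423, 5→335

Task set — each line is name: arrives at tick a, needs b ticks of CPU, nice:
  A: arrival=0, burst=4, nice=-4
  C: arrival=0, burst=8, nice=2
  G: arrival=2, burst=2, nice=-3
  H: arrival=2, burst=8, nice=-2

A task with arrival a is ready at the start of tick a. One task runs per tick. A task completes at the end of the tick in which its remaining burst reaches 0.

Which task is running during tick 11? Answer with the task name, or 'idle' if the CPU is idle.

t=0: vr[A=0 C=0] → run A
t=1: vr[A=1024/2501 C=0] → run C
t=2: vr[A=1024/2501 C=1024/655 G=1024/2501 H=1024/2501] → run A
t=3: vr[A=2048/2501 C=1024/655 G=1024/2501 H=1024/2501] → run G
t=4: vr[A=2048/2501 C=1024/655 G=4599808/4979491 H=1024/2501] → run H
t=5: vr[A=2048/2501 C=1024/655 G=4599808/4979491 H=34304/32513] → run A
t=6: vr[A=3072/2501 C=1024/655 G=4599808/4979491 H=34304/32513] → run G
t=7: vr[A=3072/2501 C=1024/655 H=34304/32513] → run H
t=8: vr[A=3072/2501 C=1024/655 H=55296/32513] → run A
t=9: vr[C=1024/655 H=55296/32513] → run C
t=10: vr[C=2048/655 H=55296/32513] → run H
t=11: vr[C=2048/655 H=76288/32513] → run H
t=12: vr[C=2048/655 H=97280/32513] → run H
t=13: vr[C=2048/655 H=118272/32513] → run C
t=14: vr[C=3072/655 H=118272/32513] → run H
t=15: vr[C=3072/655 H=139264/32513] → run H
t=16: vr[C=3072/655 H=160256/32513] → run C
t=17: vr[C=4096/655 H=160256/32513] → run H
t=18: vr[C=4096/655] → run C
t=19: vr[C=1024/131] → run C
t=20: vr[C=6144/655] → run C
t=21: vr[C=7168/655] → run C
t=22: (idle)
t=23: (idle)

running at tick 11 = H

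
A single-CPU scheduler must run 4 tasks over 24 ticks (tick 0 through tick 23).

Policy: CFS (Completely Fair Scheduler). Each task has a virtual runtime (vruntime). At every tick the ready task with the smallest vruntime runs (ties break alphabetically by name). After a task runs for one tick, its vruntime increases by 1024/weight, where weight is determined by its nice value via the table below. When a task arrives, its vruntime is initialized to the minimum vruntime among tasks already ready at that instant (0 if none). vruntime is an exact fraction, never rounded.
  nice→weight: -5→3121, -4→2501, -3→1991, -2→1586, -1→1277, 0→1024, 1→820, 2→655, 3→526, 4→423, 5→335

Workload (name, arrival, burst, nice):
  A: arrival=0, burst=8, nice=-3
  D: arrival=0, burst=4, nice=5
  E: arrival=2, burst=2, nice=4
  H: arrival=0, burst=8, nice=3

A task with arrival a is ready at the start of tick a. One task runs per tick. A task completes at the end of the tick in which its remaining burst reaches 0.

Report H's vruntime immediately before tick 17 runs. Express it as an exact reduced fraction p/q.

vruntime(H, start of tick 17) = 2048/263

t=0: vr[A=0 D=0 H=0] → run A
t=1: vr[A=1024/1991 D=0 H=0] → run D
t=2: vr[A=1024/1991 D=1024/335 E=0 H=0] → run E
t=3: vr[A=1024/1991 D=1024/335 E=1024/423 H=0] → run H
t=4: vr[A=1024/1991 D=1024/335 E=1024/423 H=512/263] → run A
t=5: vr[A=2048/1991 D=1024/335 E=1024/423 H=512/263] → run A
t=6: vr[A=3072/1991 D=1024/335 E=1024/423 H=512/263] → run A
t=7: vr[A=4096/1991 D=1024/335 E=1024/423 H=512/263] → run H
t=8: vr[A=4096/1991 D=1024/335 E=1024/423 H=1024/263] → run A
t=9: vr[A=5120/1991 D=1024/335 E=1024/423 H=1024/263] → run E
t=10: vr[A=5120/1991 D=1024/335 H=1024/263] → run A
t=11: vr[A=6144/1991 D=1024/335 H=1024/263] → run D
t=12: vr[A=6144/1991 D=2048/335 H=1024/263] → run A
t=13: vr[A=7168/1991 D=2048/335 H=1024/263] → run A
t=14: vr[D=2048/335 H=1024/263] → run H
t=15: vr[D=2048/335 H=1536/263] → run H
t=16: vr[D=2048/335 H=2048/263] → run D
t=17: vr[D=3072/335 H=2048/263] → run H
t=18: vr[D=3072/335 H=2560/263] → run D
t=19: vr[H=2560/263] → run H
t=20: vr[H=3072/263] → run H
t=21: vr[H=3584/263] → run H
t=22: (idle)
t=23: (idle)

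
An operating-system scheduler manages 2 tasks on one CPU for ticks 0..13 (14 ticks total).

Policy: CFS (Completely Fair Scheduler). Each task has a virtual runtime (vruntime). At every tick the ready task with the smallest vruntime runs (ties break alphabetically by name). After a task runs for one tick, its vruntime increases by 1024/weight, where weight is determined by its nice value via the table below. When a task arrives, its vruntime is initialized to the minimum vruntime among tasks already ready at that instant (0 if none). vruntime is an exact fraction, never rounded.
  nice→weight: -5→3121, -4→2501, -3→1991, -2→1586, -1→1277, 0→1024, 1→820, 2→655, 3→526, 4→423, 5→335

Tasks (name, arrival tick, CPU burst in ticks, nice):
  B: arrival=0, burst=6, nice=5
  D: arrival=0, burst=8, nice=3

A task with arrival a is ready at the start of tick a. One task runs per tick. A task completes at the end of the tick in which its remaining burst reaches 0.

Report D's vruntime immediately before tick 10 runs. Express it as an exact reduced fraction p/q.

t=0: vr[B=0 D=0] → run B
t=1: vr[B=1024/335 D=0] → run D
t=2: vr[B=1024/335 D=512/263] → run D
t=3: vr[B=1024/335 D=1024/263] → run B
t=4: vr[B=2048/335 D=1024/263] → run D
t=5: vr[B=2048/335 D=1536/263] → run D
t=6: vr[B=2048/335 D=2048/263] → run B
t=7: vr[B=3072/335 D=2048/263] → run D
t=8: vr[B=3072/335 D=2560/263] → run B
t=9: vr[B=4096/335 D=2560/263] → run D
t=10: vr[B=4096/335 D=3072/263] → run D
t=11: vr[B=4096/335 D=3584/263] → run B
t=12: vr[B=1024/67 D=3584/263] → run D
t=13: vr[B=1024/67] → run B

vruntime(D, start of tick 10) = 3072/263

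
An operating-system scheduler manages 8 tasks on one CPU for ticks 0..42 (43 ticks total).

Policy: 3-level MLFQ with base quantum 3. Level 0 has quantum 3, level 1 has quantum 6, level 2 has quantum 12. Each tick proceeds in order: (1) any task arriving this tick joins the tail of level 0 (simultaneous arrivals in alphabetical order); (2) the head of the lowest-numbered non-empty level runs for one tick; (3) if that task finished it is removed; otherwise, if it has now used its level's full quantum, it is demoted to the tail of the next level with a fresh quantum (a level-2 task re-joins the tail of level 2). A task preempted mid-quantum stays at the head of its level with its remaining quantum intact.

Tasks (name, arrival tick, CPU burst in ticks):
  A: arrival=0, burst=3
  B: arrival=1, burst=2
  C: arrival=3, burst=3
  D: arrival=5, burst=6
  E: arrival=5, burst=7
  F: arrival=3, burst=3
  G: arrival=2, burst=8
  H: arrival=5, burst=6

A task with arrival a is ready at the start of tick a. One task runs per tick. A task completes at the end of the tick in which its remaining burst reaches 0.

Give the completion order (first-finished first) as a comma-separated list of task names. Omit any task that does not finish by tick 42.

completion order = A, B, C, F, G, D, E, H

t=0: L0/L1/L2 = A/-/- → run A
t=1: L0/L1/L2 = AB/-/- → run A
t=2: L0/L1/L2 = ABG/-/- → run A
t=3: L0/L1/L2 = BGCF/-/- → run B
t=4: L0/L1/L2 = BGCF/-/- → run B
t=5: L0/L1/L2 = GCFDEH/-/- → run G
t=6: L0/L1/L2 = GCFDEH/-/- → run G
t=7: L0/L1/L2 = GCFDEH/-/- → run G
t=8: L0/L1/L2 = CFDEH/G/- → run C
t=9: L0/L1/L2 = CFDEH/G/- → run C
t=10: L0/L1/L2 = CFDEH/G/- → run C
t=11: L0/L1/L2 = FDEH/G/- → run F
t=12: L0/L1/L2 = FDEH/G/- → run F
t=13: L0/L1/L2 = FDEH/G/- → run F
t=14: L0/L1/L2 = DEH/G/- → run D
t=15: L0/L1/L2 = DEH/G/- → run D
t=16: L0/L1/L2 = DEH/G/- → run D
t=17: L0/L1/L2 = EH/GD/- → run E
t=18: L0/L1/L2 = EH/GD/- → run E
t=19: L0/L1/L2 = EH/GD/- → run E
t=20: L0/L1/L2 = H/GDE/- → run H
t=21: L0/L1/L2 = H/GDE/- → run H
t=22: L0/L1/L2 = H/GDE/- → run H
t=23: L0/L1/L2 = -/GDEH/- → run G
t=24: L0/L1/L2 = -/GDEH/- → run G
t=25: L0/L1/L2 = -/GDEH/- → run G
t=26: L0/L1/L2 = -/GDEH/- → run G
t=27: L0/L1/L2 = -/GDEH/- → run G
t=28: L0/L1/L2 = -/DEH/- → run D
t=29: L0/L1/L2 = -/DEH/- → run D
t=30: L0/L1/L2 = -/DEH/- → run D
t=31: L0/L1/L2 = -/EH/- → run E
t=32: L0/L1/L2 = -/EH/- → run E
t=33: L0/L1/L2 = -/EH/- → run E
t=34: L0/L1/L2 = -/EH/- → run E
t=35: L0/L1/L2 = -/H/- → run H
t=36: L0/L1/L2 = -/H/- → run H
t=37: L0/L1/L2 = -/H/- → run H
t=38: (idle)
t=39: (idle)
t=40: (idle)
t=41: (idle)
t=42: (idle)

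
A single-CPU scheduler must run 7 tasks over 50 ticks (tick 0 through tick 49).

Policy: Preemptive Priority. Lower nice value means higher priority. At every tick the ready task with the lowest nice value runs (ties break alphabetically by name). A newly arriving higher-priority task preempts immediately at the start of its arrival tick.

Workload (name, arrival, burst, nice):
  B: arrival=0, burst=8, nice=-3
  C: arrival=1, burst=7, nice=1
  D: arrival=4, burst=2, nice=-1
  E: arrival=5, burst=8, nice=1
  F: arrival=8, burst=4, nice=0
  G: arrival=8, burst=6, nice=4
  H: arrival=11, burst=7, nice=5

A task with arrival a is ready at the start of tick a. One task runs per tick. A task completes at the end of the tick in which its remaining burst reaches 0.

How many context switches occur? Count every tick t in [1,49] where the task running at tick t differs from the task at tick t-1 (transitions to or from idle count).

t=0: ready={B} → run B
t=1: ready={B,C} → run B
t=2: ready={B,C} → run B
t=3: ready={B,C} → run B
t=4: ready={B,C,D} → run B
t=5: ready={B,C,D,E} → run B
t=6: ready={B,C,D,E} → run B
t=7: ready={B,C,D,E} → run B
t=8: ready={C,D,E,F,G} → run D
t=9: ready={C,D,E,F,G} → run D
t=10: ready={C,E,F,G} → run F
t=11: ready={C,E,F,G,H} → run F
t=12: ready={C,E,F,G,H} → run F
t=13: ready={C,E,F,G,H} → run F
t=14: ready={C,E,G,H} → run C
t=15: ready={C,E,G,H} → run C
t=16: ready={C,E,G,H} → run C
t=17: ready={C,E,G,H} → run C
t=18: ready={C,E,G,H} → run C
t=19: ready={C,E,G,H} → run C
t=20: ready={C,E,G,H} → run C
t=21: ready={E,G,H} → run E
t=22: ready={E,G,H} → run E
t=23: ready={E,G,H} → run E
t=24: ready={E,G,H} → run E
t=25: ready={E,G,H} → run E
t=26: ready={E,G,H} → run E
t=27: ready={E,G,H} → run E
t=28: ready={E,G,H} → run E
t=29: ready={G,H} → run G
t=30: ready={G,H} → run G
t=31: ready={G,H} → run G
t=32: ready={G,H} → run G
t=33: ready={G,H} → run G
t=34: ready={G,H} → run G
t=35: ready={H} → run H
t=36: ready={H} → run H
t=37: ready={H} → run H
t=38: ready={H} → run H
t=39: ready={H} → run H
t=40: ready={H} → run H
t=41: ready={H} → run H
t=42: (idle)
t=43: (idle)
t=44: (idle)
t=45: (idle)
t=46: (idle)
t=47: (idle)
t=48: (idle)
t=49: (idle)

context switches = 7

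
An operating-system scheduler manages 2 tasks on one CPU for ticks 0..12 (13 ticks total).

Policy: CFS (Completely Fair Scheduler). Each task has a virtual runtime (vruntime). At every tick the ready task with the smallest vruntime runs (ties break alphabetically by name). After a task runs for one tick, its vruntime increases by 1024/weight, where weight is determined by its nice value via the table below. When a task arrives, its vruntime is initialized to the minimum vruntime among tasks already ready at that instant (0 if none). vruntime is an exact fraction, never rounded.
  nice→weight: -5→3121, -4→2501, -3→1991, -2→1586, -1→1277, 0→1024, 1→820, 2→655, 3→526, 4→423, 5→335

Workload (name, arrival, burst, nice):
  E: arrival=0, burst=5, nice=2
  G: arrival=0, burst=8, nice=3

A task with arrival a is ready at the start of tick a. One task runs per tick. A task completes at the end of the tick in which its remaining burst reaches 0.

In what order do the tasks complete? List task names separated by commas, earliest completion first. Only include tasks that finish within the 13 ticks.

completion order = E, G

t=0: vr[E=0 G=0] → run E
t=1: vr[E=1024/655 G=0] → run G
t=2: vr[E=1024/655 G=512/263] → run E
t=3: vr[E=2048/655 G=512/263] → run G
t=4: vr[E=2048/655 G=1024/263] → run E
t=5: vr[E=3072/655 G=1024/263] → run G
t=6: vr[E=3072/655 G=1536/263] → run E
t=7: vr[E=4096/655 G=1536/263] → run G
t=8: vr[E=4096/655 G=2048/263] → run E
t=9: vr[G=2048/263] → run G
t=10: vr[G=2560/263] → run G
t=11: vr[G=3072/263] → run G
t=12: vr[G=3584/263] → run G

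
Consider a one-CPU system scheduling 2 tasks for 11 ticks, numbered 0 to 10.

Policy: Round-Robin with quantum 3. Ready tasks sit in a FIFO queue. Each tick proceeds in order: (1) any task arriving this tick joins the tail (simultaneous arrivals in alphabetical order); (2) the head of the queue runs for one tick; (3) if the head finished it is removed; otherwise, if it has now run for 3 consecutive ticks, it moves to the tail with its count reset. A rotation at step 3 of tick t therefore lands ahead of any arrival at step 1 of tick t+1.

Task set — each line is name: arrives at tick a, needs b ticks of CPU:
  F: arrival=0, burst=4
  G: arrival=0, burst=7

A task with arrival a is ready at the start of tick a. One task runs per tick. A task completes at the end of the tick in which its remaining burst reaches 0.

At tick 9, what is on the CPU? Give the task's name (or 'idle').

running at tick 9 = G

t=0: queue=[F,G] q_used=0 → run F
t=1: queue=[F,G] q_used=1 → run F
t=2: queue=[F,G] q_used=2 → run F
t=3: queue=[G,F] q_used=0 → run G
t=4: queue=[G,F] q_used=1 → run G
t=5: queue=[G,F] q_used=2 → run G
t=6: queue=[F,G] q_used=0 → run F
t=7: queue=[G] q_used=0 → run G
t=8: queue=[G] q_used=1 → run G
t=9: queue=[G] q_used=2 → run G
t=10: queue=[G] q_used=0 → run G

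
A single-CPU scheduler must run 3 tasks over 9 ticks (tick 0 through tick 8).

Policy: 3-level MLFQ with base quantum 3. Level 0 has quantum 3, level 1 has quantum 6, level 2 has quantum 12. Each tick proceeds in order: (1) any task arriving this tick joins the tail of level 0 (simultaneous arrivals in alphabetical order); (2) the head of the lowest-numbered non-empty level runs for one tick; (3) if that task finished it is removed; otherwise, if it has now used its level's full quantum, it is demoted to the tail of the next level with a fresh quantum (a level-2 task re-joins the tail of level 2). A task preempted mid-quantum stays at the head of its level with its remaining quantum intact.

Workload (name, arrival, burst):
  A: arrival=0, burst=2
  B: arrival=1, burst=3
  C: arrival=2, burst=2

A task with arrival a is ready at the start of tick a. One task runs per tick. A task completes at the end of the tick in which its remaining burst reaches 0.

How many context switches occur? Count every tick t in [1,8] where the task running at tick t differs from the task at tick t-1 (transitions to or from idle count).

context switches = 3

t=0: L0/L1/L2 = A/-/- → run A
t=1: L0/L1/L2 = AB/-/- → run A
t=2: L0/L1/L2 = BC/-/- → run B
t=3: L0/L1/L2 = BC/-/- → run B
t=4: L0/L1/L2 = BC/-/- → run B
t=5: L0/L1/L2 = C/-/- → run C
t=6: L0/L1/L2 = C/-/- → run C
t=7: (idle)
t=8: (idle)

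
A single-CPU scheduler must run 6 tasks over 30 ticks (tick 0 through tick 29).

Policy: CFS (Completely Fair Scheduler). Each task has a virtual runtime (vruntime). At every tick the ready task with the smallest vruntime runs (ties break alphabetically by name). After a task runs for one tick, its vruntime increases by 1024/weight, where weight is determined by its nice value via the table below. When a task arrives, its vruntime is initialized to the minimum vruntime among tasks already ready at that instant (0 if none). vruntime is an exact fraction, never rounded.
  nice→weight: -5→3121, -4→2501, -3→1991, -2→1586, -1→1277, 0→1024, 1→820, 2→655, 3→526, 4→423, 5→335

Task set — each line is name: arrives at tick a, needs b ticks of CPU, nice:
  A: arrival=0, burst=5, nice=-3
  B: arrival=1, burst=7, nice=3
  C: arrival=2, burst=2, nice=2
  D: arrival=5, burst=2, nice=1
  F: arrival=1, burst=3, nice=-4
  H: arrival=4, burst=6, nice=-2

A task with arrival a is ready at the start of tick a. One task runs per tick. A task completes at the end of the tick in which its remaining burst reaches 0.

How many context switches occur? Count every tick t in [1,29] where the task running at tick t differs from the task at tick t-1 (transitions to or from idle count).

context switches = 19

t=0: vr[A=0] → run A
t=1: vr[A=1024/1991 B=1024/1991 F=1024/1991] → run A
t=2: vr[A=2048/1991 B=1024/1991 C=1024/1991 F=1024/1991] → run B
t=3: vr[A=2048/1991 B=1288704/523633 C=1024/1991 F=1024/1991] → run C
t=4: vr[A=2048/1991 B=1288704/523633 C=2709504/1304105 F=1024/1991 H=1024/1991] → run F
t=5: vr[A=2048/1991 B=1288704/523633 C=2709504/1304105 D=1024/1991 F=4599808/4979491 H=1024/1991] → run D
t=6: vr[A=2048/1991 B=1288704/523633 C=2709504/1304105 D=719616/408155 F=4599808/4979491 H=1024/1991] → run H
t=7: vr[A=2048/1991 B=1288704/523633 C=2709504/1304105 D=719616/408155 F=4599808/4979491 H=1831424/1578863] → run F
t=8: vr[A=2048/1991 B=1288704/523633 C=2709504/1304105 D=719616/408155 F=6638592/4979491 H=1831424/1578863] → run A
t=9: vr[A=3072/1991 B=1288704/523633 C=2709504/1304105 D=719616/408155 F=6638592/4979491 H=1831424/1578863] → run H
t=10: vr[A=3072/1991 B=1288704/523633 C=2709504/1304105 D=719616/408155 F=6638592/4979491 H=2850816/1578863] → run F
t=11: vr[A=3072/1991 B=1288704/523633 C=2709504/1304105 D=719616/408155 H=2850816/1578863] → run A
t=12: vr[A=4096/1991 B=1288704/523633 C=2709504/1304105 D=719616/408155 H=2850816/1578863] → run D
t=13: vr[A=4096/1991 B=1288704/523633 C=2709504/1304105 H=2850816/1578863] → run H
t=14: vr[A=4096/1991 B=1288704/523633 C=2709504/1304105 H=3870208/1578863] → run A
t=15: vr[B=1288704/523633 C=2709504/1304105 H=3870208/1578863] → run C
t=16: vr[B=1288704/523633 H=3870208/1578863] → run H
t=17: vr[B=1288704/523633 H=4889600/1578863] → run B
t=18: vr[B=2308096/523633 H=4889600/1578863] → run H
t=19: vr[B=2308096/523633 H=5908992/1578863] → run H
t=20: vr[B=2308096/523633] → run B
t=21: vr[B=3327488/523633] → run B
t=22: vr[B=4346880/523633] → run B
t=23: vr[B=5366272/523633] → run B
t=24: vr[B=6385664/523633] → run B
t=25: (idle)
t=26: (idle)
t=27: (idle)
t=28: (idle)
t=29: (idle)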